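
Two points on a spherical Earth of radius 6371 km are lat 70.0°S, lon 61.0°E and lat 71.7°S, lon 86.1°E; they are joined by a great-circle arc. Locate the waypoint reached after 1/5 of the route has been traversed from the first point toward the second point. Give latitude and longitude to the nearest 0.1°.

≈ lat 70.6°S, lon 65.6°E

Write both endpoints as unit vectors p₁, p₂ with components (cos φ cos λ, cos φ sin λ, sin φ).
The central angle between the endpoints is δ = arccos(p₁·p₂) ≈ 0.146 rad (8.3°).
Interpolate at f = 1/5 with slerp weights a = sin((1−f)δ)/sin δ ≈ 0.801, b = sin(fδ)/sin δ ≈ 0.201.
p = a·p₁ + b·p₂ ≈ (0.137, 0.302, -0.943); φ = arcsin(p_z) ≈ -70.60°, λ = atan2(p_y, p_x) ≈ 65.62°.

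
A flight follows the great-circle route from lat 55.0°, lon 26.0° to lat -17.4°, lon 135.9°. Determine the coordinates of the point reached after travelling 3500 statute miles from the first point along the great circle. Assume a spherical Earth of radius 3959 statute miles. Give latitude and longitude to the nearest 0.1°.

Write both endpoints as unit vectors p₁, p₂ with components (cos φ cos λ, cos φ sin λ, sin φ).
The central angle between the endpoints is δ = arccos(p₁·p₂) ≈ 2.017 rad (115.5°). The total great-circle distance is δ·R ≈ 2.017 × 3959 ≈ 7984 mi, so the target fraction is f = 3500/7984 ≈ 0.438.
Interpolate at f ≈ 0.438 with slerp weights a = sin((1−f)δ)/sin δ ≈ 1.004, b = sin(fδ)/sin δ ≈ 0.857.
p = a·p₁ + b·p₂ ≈ (-0.070, 0.822, 0.566); φ = arcsin(p_z) ≈ 34.46°, λ = atan2(p_y, p_x) ≈ 94.87°.

≈ lat 34.5°, lon 94.9°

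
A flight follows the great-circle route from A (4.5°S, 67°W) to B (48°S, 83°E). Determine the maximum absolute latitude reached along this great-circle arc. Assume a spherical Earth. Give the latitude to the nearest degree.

The great circle lies in the plane with unit normal n̂ = (p₁ × p₂)/|p₁ × p₂|.
Here n̂_z ≈ +0.390; the vertex latitude is φ_max = arccos|n̂_z| ≈ 67.0°.

≈ 67°S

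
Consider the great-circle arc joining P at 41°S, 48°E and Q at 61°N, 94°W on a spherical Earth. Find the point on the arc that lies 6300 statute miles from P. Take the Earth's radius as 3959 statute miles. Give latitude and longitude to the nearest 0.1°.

≈ 38.5°N, 0.9°W

Convert each endpoint to a unit vector on the sphere (x = cos φ cos λ, y = cos φ sin λ, z = sin φ).
The central angle between the endpoints is δ = arccos(p₁·p₂) ≈ 2.610 rad (149.6°). The total great-circle distance is δ·R ≈ 2.610 × 3959 ≈ 10334 mi, so the target fraction is f = 6300/10334 ≈ 0.610.
Interpolate at f ≈ 0.610 with slerp weights a = sin((1−f)δ)/sin δ ≈ 1.681, b = sin(fδ)/sin δ ≈ 1.973.
p = a·p₁ + b·p₂ ≈ (0.782, -0.012, 0.623); φ = arcsin(p_z) ≈ 38.55°, λ = atan2(p_y, p_x) ≈ -0.86°.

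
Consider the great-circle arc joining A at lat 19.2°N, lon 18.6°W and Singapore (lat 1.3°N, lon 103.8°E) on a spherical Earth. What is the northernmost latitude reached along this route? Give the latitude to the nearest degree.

≈ 23°N

The great circle lies in the plane with unit normal n̂ = (p₁ × p₂)/|p₁ × p₂|.
Here n̂_z ≈ +0.920; the vertex latitude is φ_max = arccos|n̂_z| ≈ 23.1°.
Check via Clairaut: cos φ_max = |cos φ₁| · sin C = cos(19.2°)·sin(76.8°) ≈ 0.920, again giving ≈ 23.1°.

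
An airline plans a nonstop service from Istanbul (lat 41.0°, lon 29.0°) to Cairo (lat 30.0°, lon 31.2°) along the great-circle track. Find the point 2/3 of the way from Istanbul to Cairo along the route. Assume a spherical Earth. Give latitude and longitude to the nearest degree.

Write both endpoints as unit vectors p₁, p₂ with components (cos φ cos λ, cos φ sin λ, sin φ).
The central angle between the endpoints is δ = arccos(p₁·p₂) ≈ 0.194 rad (11.1°).
Interpolate at f = 2/3 with slerp weights a = sin((1−f)δ)/sin δ ≈ 0.335, b = sin(fδ)/sin δ ≈ 0.669.
p = a·p₁ + b·p₂ ≈ (0.717, 0.423, 0.554); φ = arcsin(p_z) ≈ 33.67°, λ = atan2(p_y, p_x) ≈ 30.53°.

≈ lat 34°, lon 31°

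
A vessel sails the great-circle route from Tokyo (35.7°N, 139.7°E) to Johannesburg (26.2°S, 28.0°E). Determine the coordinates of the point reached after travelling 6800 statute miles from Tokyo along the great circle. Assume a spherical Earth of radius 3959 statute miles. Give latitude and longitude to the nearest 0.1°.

≈ 14.0°S, 49.3°E

Write both endpoints as unit vectors p₁, p₂ with components (cos φ cos λ, cos φ sin λ, sin φ).
The central angle between the endpoints is δ = arccos(p₁·p₂) ≈ 2.126 rad (121.8°). The total great-circle distance is δ·R ≈ 2.126 × 3959 ≈ 8417 mi, so the target fraction is f = 6800/8417 ≈ 0.808.
Interpolate at f ≈ 0.808 with slerp weights a = sin((1−f)δ)/sin δ ≈ 0.467, b = sin(fδ)/sin δ ≈ 1.164.
p = a·p₁ + b·p₂ ≈ (0.633, 0.736, -0.241); φ = arcsin(p_z) ≈ -13.96°, λ = atan2(p_y, p_x) ≈ 49.30°.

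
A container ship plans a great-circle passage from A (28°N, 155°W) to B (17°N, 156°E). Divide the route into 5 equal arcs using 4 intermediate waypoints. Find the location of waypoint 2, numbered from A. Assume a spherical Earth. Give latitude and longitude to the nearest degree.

≈ (26°N, 176°W)

Write both endpoints as unit vectors p₁, p₂ with components (cos φ cos λ, cos φ sin λ, sin φ).
The central angle between the endpoints is δ = arccos(p₁·p₂) ≈ 0.808 rad (46.3°).
Interpolate at f = 2/5 with slerp weights a = sin((1−f)δ)/sin δ ≈ 0.645, b = sin(fδ)/sin δ ≈ 0.439.
p = a·p₁ + b·p₂ ≈ (-0.900, -0.070, 0.431); φ = arcsin(p_z) ≈ 25.54°, λ = atan2(p_y, p_x) ≈ -175.57°.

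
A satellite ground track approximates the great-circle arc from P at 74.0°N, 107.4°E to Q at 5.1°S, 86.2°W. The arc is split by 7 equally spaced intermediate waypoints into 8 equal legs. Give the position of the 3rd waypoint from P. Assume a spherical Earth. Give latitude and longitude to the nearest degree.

Convert each endpoint to a unit vector on the sphere (x = cos φ cos λ, y = cos φ sin λ, z = sin φ).
The central angle between the endpoints is δ = arccos(p₁·p₂) ≈ 1.931 rad (110.6°).
Interpolate at f = 3/8 with slerp weights a = sin((1−f)δ)/sin δ ≈ 0.998, b = sin(fδ)/sin δ ≈ 0.708.
p = a·p₁ + b·p₂ ≈ (-0.036, -0.441, 0.897); φ = arcsin(p_z) ≈ 63.75°, λ = atan2(p_y, p_x) ≈ -94.61°.

≈ 64°N, 95°W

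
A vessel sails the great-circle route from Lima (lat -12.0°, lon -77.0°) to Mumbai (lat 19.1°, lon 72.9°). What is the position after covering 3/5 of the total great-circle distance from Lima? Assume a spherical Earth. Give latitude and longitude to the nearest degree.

Convert each endpoint to a unit vector on the sphere (x = cos φ cos λ, y = cos φ sin λ, z = sin φ).
The central angle between the endpoints is δ = arccos(p₁·p₂) ≈ 2.621 rad (150.2°).
Interpolate at f = 3/5 with slerp weights a = sin((1−f)δ)/sin δ ≈ 1.743, b = sin(fδ)/sin δ ≈ 2.012.
p = a·p₁ + b·p₂ ≈ (0.943, 0.155, 0.296); φ = arcsin(p_z) ≈ 17.20°, λ = atan2(p_y, p_x) ≈ 9.35°.

≈ lat 17°, lon 9°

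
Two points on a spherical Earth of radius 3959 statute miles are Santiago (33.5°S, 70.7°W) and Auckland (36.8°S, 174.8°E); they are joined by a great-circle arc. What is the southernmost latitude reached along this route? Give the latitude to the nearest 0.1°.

The great circle lies in the plane with unit normal n̂ = (p₁ × p₂)/|p₁ × p₂|.
Here n̂_z ≈ -0.608; the vertex latitude is φ_max = arccos|n̂_z| ≈ 52.5°.

≈ 52.5°S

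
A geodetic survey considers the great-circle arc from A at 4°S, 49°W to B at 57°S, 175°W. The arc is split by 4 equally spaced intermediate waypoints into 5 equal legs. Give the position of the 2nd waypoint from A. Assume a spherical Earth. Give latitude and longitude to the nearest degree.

≈ 40°S, 73°W

From cos δ = sin φ₁ sin φ₂ + cos φ₁ cos φ₂ cos Δλ, the central angle is δ ≈ 1.835 rad (105.1°).
Interpolate at f = 2/5 with slerp weights a = sin((1−f)δ)/sin δ ≈ 0.924, b = sin(fδ)/sin δ ≈ 0.694.
p = a·p₁ + b·p₂ ≈ (0.228, -0.728, -0.646); φ = arcsin(p_z) ≈ -40.26°, λ = atan2(p_y, p_x) ≈ -72.61°.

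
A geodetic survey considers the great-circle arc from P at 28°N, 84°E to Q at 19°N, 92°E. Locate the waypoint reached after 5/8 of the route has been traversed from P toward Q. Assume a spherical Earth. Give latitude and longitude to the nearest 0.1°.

From cos δ = sin φ₁ sin φ₂ + cos φ₁ cos φ₂ cos Δλ, the central angle is δ ≈ 0.203 rad (11.6°).
Interpolate at f = 5/8 with slerp weights a = sin((1−f)δ)/sin δ ≈ 0.377, b = sin(fδ)/sin δ ≈ 0.628.
p = a·p₁ + b·p₂ ≈ (0.014, 0.924, 0.381); φ = arcsin(p_z) ≈ 22.42°, λ = atan2(p_y, p_x) ≈ 89.13°.

≈ 22.4°N, 89.1°E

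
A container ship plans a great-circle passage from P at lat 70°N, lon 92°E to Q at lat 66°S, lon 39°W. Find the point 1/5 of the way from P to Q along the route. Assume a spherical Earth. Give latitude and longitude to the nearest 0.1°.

Write both endpoints as unit vectors p₁, p₂ with components (cos φ cos λ, cos φ sin λ, sin φ).
The central angle between the endpoints is δ = arccos(p₁·p₂) ≈ 2.823 rad (161.8°).
Interpolate at f = 1/5 with slerp weights a = sin((1−f)δ)/sin δ ≈ 2.468, b = sin(fδ)/sin δ ≈ 1.709.
p = a·p₁ + b·p₂ ≈ (0.511, 0.406, 0.758); φ = arcsin(p_z) ≈ 49.27°, λ = atan2(p_y, p_x) ≈ 38.49°.

≈ lat 49.3°N, lon 38.5°E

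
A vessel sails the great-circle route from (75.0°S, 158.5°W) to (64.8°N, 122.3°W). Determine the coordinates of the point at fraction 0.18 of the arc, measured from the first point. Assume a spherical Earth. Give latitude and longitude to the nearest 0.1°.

Write both endpoints as unit vectors p₁, p₂ with components (cos φ cos λ, cos φ sin λ, sin φ).
The central angle between the endpoints is δ = arccos(p₁·p₂) ≈ 2.474 rad (141.7°).
Interpolate at f = 0.18 with slerp weights a = sin((1−f)δ)/sin δ ≈ 1.448, b = sin(fδ)/sin δ ≈ 0.695.
p = a·p₁ + b·p₂ ≈ (-0.507, -0.388, -0.770); φ = arcsin(p_z) ≈ -50.34°, λ = atan2(p_y, p_x) ≈ -142.60°.

≈ (50.3°S, 142.6°W)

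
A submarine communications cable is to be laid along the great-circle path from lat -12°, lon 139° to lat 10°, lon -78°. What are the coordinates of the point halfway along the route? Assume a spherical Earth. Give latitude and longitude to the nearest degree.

≈ lat -3°, lon -149°

Write both endpoints as unit vectors p₁, p₂ with components (cos φ cos λ, cos φ sin λ, sin φ).
The central angle between the endpoints is δ = arccos(p₁·p₂) ≈ 2.507 rad (143.7°).
Interpolate at f = 1/2 with slerp weights a = sin((1−f)δ)/sin δ ≈ 1.603, b = sin(fδ)/sin δ ≈ 1.603.
p = a·p₁ + b·p₂ ≈ (-0.855, -0.515, -0.055); φ = arcsin(p_z) ≈ -3.15°, λ = atan2(p_y, p_x) ≈ -148.92°.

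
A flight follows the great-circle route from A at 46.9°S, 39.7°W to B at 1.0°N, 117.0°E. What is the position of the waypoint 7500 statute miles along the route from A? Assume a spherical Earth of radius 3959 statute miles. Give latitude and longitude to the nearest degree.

Write both endpoints as unit vectors p₁, p₂ with components (cos φ cos λ, cos φ sin λ, sin φ).
The central angle between the endpoints is δ = arccos(p₁·p₂) ≈ 2.266 rad (129.8°). The total great-circle distance is δ·R ≈ 2.266 × 3959 ≈ 8969 mi, so the target fraction is f = 7500/8969 ≈ 0.836.
Interpolate at f ≈ 0.836 with slerp weights a = sin((1−f)δ)/sin δ ≈ 0.472, b = sin(fδ)/sin δ ≈ 1.234.
p = a·p₁ + b·p₂ ≈ (-0.312, 0.893, -0.323); φ = arcsin(p_z) ≈ -18.85°, λ = atan2(p_y, p_x) ≈ 109.25°.

≈ 19°S, 109°E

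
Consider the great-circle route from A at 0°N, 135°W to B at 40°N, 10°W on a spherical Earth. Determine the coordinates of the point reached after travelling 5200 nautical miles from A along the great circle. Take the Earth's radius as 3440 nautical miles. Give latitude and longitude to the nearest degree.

≈ 46°N, 50°W

Write both endpoints as unit vectors p₁, p₂ with components (cos φ cos λ, cos φ sin λ, sin φ).
The central angle between the endpoints is δ = arccos(p₁·p₂) ≈ 2.026 rad (116.1°). The total great-circle distance is δ·R ≈ 2.026 × 3440 ≈ 6968 nmi, so the target fraction is f = 5200/6968 ≈ 0.746.
Interpolate at f ≈ 0.746 with slerp weights a = sin((1−f)δ)/sin δ ≈ 0.547, b = sin(fδ)/sin δ ≈ 1.111.
p = a·p₁ + b·p₂ ≈ (0.451, -0.535, 0.714); φ = arcsin(p_z) ≈ 45.59°, λ = atan2(p_y, p_x) ≈ -49.85°.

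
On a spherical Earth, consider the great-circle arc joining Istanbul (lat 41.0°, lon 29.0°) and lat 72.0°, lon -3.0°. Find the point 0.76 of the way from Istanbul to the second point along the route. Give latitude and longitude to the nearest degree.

≈ lat 65°, lon 11°

Write both endpoints as unit vectors p₁, p₂ with components (cos φ cos λ, cos φ sin λ, sin φ).
The central angle between the endpoints is δ = arccos(p₁·p₂) ≈ 0.606 rad (34.7°).
Interpolate at f = 0.76 with slerp weights a = sin((1−f)δ)/sin δ ≈ 0.254, b = sin(fδ)/sin δ ≈ 0.780.
p = a·p₁ + b·p₂ ≈ (0.409, 0.080, 0.909); φ = arcsin(p_z) ≈ 65.38°, λ = atan2(p_y, p_x) ≈ 11.14°.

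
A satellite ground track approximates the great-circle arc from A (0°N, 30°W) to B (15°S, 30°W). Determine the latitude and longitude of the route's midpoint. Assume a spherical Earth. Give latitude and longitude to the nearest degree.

≈ (7°S, 30°W)

Write both endpoints as unit vectors p₁, p₂ with components (cos φ cos λ, cos φ sin λ, sin φ).
The central angle between the endpoints is δ = arccos(p₁·p₂) ≈ 0.262 rad (15.0°).
Interpolate at f = 1/2 with slerp weights a = sin((1−f)δ)/sin δ ≈ 0.504, b = sin(fδ)/sin δ ≈ 0.504.
p = a·p₁ + b·p₂ ≈ (0.859, -0.496, -0.131); φ = arcsin(p_z) ≈ -7.50°, λ = atan2(p_y, p_x) ≈ -30.00°.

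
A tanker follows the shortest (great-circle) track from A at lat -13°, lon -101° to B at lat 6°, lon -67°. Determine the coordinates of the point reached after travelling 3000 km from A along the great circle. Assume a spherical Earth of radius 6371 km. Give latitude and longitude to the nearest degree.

≈ lat 0°, lon -77°

Convert each endpoint to a unit vector on the sphere (x = cos φ cos λ, y = cos φ sin λ, z = sin φ).
The central angle between the endpoints is δ = arccos(p₁·p₂) ≈ 0.676 rad (38.8°). The total great-circle distance is δ·R ≈ 0.676 × 6371 ≈ 4309 km, so the target fraction is f = 3000/4309 ≈ 0.696.
Interpolate at f ≈ 0.696 with slerp weights a = sin((1−f)δ)/sin δ ≈ 0.326, b = sin(fδ)/sin δ ≈ 0.725.
p = a·p₁ + b·p₂ ≈ (0.221, -0.975, 0.002); φ = arcsin(p_z) ≈ 0.14°, λ = atan2(p_y, p_x) ≈ -77.23°.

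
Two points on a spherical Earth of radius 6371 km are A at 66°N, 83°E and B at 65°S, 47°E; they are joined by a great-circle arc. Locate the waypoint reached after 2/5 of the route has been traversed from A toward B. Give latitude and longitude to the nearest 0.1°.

≈ 13.7°N, 66.5°E

From cos δ = sin φ₁ sin φ₂ + cos φ₁ cos φ₂ cos Δλ, the central angle is δ ≈ 2.331 rad (133.5°).
Interpolate at f = 2/5 with slerp weights a = sin((1−f)δ)/sin δ ≈ 1.359, b = sin(fδ)/sin δ ≈ 1.108.
p = a·p₁ + b·p₂ ≈ (0.387, 0.891, 0.238); φ = arcsin(p_z) ≈ 13.75°, λ = atan2(p_y, p_x) ≈ 66.54°.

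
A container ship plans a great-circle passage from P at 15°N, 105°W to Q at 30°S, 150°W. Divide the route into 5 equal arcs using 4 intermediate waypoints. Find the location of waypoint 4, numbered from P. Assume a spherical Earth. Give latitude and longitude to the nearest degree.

Convert each endpoint to a unit vector on the sphere (x = cos φ cos λ, y = cos φ sin λ, z = sin φ).
The central angle between the endpoints is δ = arccos(p₁·p₂) ≈ 1.090 rad (62.5°).
Interpolate at f = 4/5 with slerp weights a = sin((1−f)δ)/sin δ ≈ 0.244, b = sin(fδ)/sin δ ≈ 0.864.
p = a·p₁ + b·p₂ ≈ (-0.709, -0.602, -0.369); φ = arcsin(p_z) ≈ -21.63°, λ = atan2(p_y, p_x) ≈ -139.67°.

≈ 22°S, 140°W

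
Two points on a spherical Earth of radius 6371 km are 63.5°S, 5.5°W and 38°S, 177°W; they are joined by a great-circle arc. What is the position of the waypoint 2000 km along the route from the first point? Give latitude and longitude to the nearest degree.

From cos δ = sin φ₁ sin φ₂ + cos φ₁ cos φ₂ cos Δλ, the central angle is δ ≈ 1.366 rad (78.3°). The total great-circle distance is δ·R ≈ 1.366 × 6371 ≈ 8704 km, so the target fraction is f = 2000/8704 ≈ 0.230.
Interpolate at f ≈ 0.230 with slerp weights a = sin((1−f)δ)/sin δ ≈ 0.887, b = sin(fδ)/sin δ ≈ 0.315.
p = a·p₁ + b·p₂ ≈ (0.146, -0.051, -0.988); φ = arcsin(p_z) ≈ -81.12°, λ = atan2(p_y, p_x) ≈ -19.26°.

≈ 81°S, 19°W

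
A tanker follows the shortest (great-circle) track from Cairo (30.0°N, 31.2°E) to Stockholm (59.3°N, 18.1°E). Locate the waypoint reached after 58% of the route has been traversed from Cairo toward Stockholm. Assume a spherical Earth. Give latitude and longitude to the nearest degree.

The haversine formula gives a central angle δ ≈ 0.534 rad (30.6°) between the endpoints.
Interpolate at f = 0.58 with slerp weights a = sin((1−f)δ)/sin δ ≈ 0.437, b = sin(fδ)/sin δ ≈ 0.599.
p = a·p₁ + b·p₂ ≈ (0.614, 0.291, 0.733); φ = arcsin(p_z) ≈ 47.17°, λ = atan2(p_y, p_x) ≈ 25.35°.

≈ 47°N, 25°E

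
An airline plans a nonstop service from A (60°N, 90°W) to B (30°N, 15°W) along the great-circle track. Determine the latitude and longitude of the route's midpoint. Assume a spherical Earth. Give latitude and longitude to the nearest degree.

≈ (51°N, 41°W)

From cos δ = sin φ₁ sin φ₂ + cos φ₁ cos φ₂ cos Δλ, the central angle is δ ≈ 0.994 rad (57.0°).
Interpolate at f = 1/2 with slerp weights a = sin((1−f)δ)/sin δ ≈ 0.569, b = sin(fδ)/sin δ ≈ 0.569.
p = a·p₁ + b·p₂ ≈ (0.476, -0.412, 0.777); φ = arcsin(p_z) ≈ 50.99°, λ = atan2(p_y, p_x) ≈ -40.88°.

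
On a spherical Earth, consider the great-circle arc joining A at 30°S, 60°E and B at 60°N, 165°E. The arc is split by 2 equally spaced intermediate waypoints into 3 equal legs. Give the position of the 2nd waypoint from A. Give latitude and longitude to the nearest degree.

Convert each endpoint to a unit vector on the sphere (x = cos φ cos λ, y = cos φ sin λ, z = sin φ).
The central angle between the endpoints is δ = arccos(p₁·p₂) ≈ 2.147 rad (123.0°).
Interpolate at f = 2/3 with slerp weights a = sin((1−f)δ)/sin δ ≈ 0.783, b = sin(fδ)/sin δ ≈ 1.181.
p = a·p₁ + b·p₂ ≈ (-0.232, 0.740, 0.632); φ = arcsin(p_z) ≈ 39.17°, λ = atan2(p_y, p_x) ≈ 107.38°.

≈ 39°N, 107°E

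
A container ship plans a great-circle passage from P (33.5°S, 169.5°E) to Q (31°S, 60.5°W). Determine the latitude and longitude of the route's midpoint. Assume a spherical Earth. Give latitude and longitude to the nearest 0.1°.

The haversine formula gives a central angle δ ≈ 1.747 rad (100.1°) between the endpoints.
Interpolate at f = 1/2 with slerp weights a = sin((1−f)δ)/sin δ ≈ 0.779, b = sin(fδ)/sin δ ≈ 0.779.
p = a·p₁ + b·p₂ ≈ (-0.310, -0.463, -0.831); φ = arcsin(p_z) ≈ -56.17°, λ = atan2(p_y, p_x) ≈ -123.81°.

≈ (56.2°S, 123.8°W)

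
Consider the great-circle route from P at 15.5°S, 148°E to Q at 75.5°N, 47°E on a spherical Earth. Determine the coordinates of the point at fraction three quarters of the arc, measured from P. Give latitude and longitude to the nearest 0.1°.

Convert each endpoint to a unit vector on the sphere (x = cos φ cos λ, y = cos φ sin λ, z = sin φ).
The central angle between the endpoints is δ = arccos(p₁·p₂) ≈ 1.880 rad (107.7°).
Interpolate at f = 3/4 with slerp weights a = sin((1−f)δ)/sin δ ≈ 0.476, b = sin(fδ)/sin δ ≈ 1.036.
p = a·p₁ + b·p₂ ≈ (-0.212, 0.433, 0.876); φ = arcsin(p_z) ≈ 61.20°, λ = atan2(p_y, p_x) ≈ 116.07°.

≈ 61.2°N, 116.1°E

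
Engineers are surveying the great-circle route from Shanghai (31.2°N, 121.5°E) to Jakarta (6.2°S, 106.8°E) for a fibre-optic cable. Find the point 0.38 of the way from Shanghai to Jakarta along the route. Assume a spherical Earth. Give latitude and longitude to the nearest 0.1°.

Convert each endpoint to a unit vector on the sphere (x = cos φ cos λ, y = cos φ sin λ, z = sin φ).
The central angle between the endpoints is δ = arccos(p₁·p₂) ≈ 0.697 rad (40.0°).
Interpolate at f = 0.38 with slerp weights a = sin((1−f)δ)/sin δ ≈ 0.652, b = sin(fδ)/sin δ ≈ 0.408.
p = a·p₁ + b·p₂ ≈ (-0.409, 0.864, 0.294); φ = arcsin(p_z) ≈ 17.09°, λ = atan2(p_y, p_x) ≈ 115.32°.

≈ 17.1°N, 115.3°E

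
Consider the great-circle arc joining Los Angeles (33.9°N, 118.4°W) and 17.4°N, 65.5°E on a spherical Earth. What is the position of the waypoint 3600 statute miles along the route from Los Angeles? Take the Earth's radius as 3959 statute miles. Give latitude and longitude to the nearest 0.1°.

≈ 84.4°N, 161.0°W

Convert each endpoint to a unit vector on the sphere (x = cos φ cos λ, y = cos φ sin λ, z = sin φ).
The central angle between the endpoints is δ = arccos(p₁·p₂) ≈ 2.244 rad (128.6°). The total great-circle distance is δ·R ≈ 2.244 × 3959 ≈ 8884 mi, so the target fraction is f = 3600/8884 ≈ 0.405.
Interpolate at f ≈ 0.405 with slerp weights a = sin((1−f)δ)/sin δ ≈ 1.243, b = sin(fδ)/sin δ ≈ 1.009.
p = a·p₁ + b·p₂ ≈ (-0.092, -0.032, 0.995); φ = arcsin(p_z) ≈ 84.45°, λ = atan2(p_y, p_x) ≈ -160.98°.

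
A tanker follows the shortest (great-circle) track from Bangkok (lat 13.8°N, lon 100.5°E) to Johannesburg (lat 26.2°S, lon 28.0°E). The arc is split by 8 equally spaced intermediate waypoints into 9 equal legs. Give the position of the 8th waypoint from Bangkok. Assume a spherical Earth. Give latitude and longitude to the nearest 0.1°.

≈ lat 22.8°S, lon 37.2°E

The haversine formula gives a central angle δ ≈ 1.413 rad (81.0°) between the endpoints.
Interpolate at f = 8/9 with slerp weights a = sin((1−f)δ)/sin δ ≈ 0.158, b = sin(fδ)/sin δ ≈ 0.963.
p = a·p₁ + b·p₂ ≈ (0.735, 0.557, -0.387); φ = arcsin(p_z) ≈ -22.79°, λ = atan2(p_y, p_x) ≈ 37.15°.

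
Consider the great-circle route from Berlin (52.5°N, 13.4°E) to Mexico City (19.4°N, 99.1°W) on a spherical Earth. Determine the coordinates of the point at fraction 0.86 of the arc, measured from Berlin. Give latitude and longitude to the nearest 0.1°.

The haversine formula gives a central angle δ ≈ 1.527 rad (87.5°) between the endpoints.
Interpolate at f = 0.86 with slerp weights a = sin((1−f)δ)/sin δ ≈ 0.212, b = sin(fδ)/sin δ ≈ 0.968.
p = a·p₁ + b·p₂ ≈ (-0.019, -0.872, 0.490); φ = arcsin(p_z) ≈ 29.34°, λ = atan2(p_y, p_x) ≈ -91.23°.

≈ 29.3°N, 91.2°W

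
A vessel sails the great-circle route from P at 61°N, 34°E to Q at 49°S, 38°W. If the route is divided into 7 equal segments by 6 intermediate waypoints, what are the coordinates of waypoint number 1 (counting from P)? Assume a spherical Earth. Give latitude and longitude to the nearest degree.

Write both endpoints as unit vectors p₁, p₂ with components (cos φ cos λ, cos φ sin λ, sin φ).
The central angle between the endpoints is δ = arccos(p₁·p₂) ≈ 2.167 rad (124.2°).
Interpolate at f = 1/7 with slerp weights a = sin((1−f)δ)/sin δ ≈ 1.159, b = sin(fδ)/sin δ ≈ 0.368.
p = a·p₁ + b·p₂ ≈ (0.656, 0.166, 0.736); φ = arcsin(p_z) ≈ 47.39°, λ = atan2(p_y, p_x) ≈ 14.15°.

≈ 47°N, 14°E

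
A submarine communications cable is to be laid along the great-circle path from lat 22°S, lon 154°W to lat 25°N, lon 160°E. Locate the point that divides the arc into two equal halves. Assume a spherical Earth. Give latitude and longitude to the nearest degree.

From cos δ = sin φ₁ sin φ₂ + cos φ₁ cos φ₂ cos Δλ, the central angle is δ ≈ 1.131 rad (64.8°).
Interpolate at f = 1/2 with slerp weights a = sin((1−f)δ)/sin δ ≈ 0.592, b = sin(fδ)/sin δ ≈ 0.592.
p = a·p₁ + b·p₂ ≈ (-0.998, -0.057, 0.028); φ = arcsin(p_z) ≈ 1.63°, λ = atan2(p_y, p_x) ≈ -176.72°.

≈ lat 2°N, lon 177°W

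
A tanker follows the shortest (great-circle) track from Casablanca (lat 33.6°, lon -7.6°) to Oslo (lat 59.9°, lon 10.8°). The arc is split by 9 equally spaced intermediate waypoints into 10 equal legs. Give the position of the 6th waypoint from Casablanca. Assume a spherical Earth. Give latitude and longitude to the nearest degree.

≈ lat 50°, lon 1°

The haversine formula gives a central angle δ ≈ 0.505 rad (28.9°) between the endpoints.
Interpolate at f = 6/10 with slerp weights a = sin((1−f)δ)/sin δ ≈ 0.415, b = sin(fδ)/sin δ ≈ 0.617.
p = a·p₁ + b·p₂ ≈ (0.646, 0.012, 0.763); φ = arcsin(p_z) ≈ 49.74°, λ = atan2(p_y, p_x) ≈ 1.09°.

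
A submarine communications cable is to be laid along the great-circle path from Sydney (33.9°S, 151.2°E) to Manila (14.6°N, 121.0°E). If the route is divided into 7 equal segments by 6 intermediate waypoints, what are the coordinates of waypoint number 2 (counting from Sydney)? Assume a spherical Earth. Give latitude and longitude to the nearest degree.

≈ (20°S, 141°E)

From cos δ = sin φ₁ sin φ₂ + cos φ₁ cos φ₂ cos Δλ, the central angle is δ ≈ 0.984 rad (56.4°).
Interpolate at f = 2/7 with slerp weights a = sin((1−f)δ)/sin δ ≈ 0.776, b = sin(fδ)/sin δ ≈ 0.333.
p = a·p₁ + b·p₂ ≈ (-0.731, 0.587, -0.349); φ = arcsin(p_z) ≈ -20.42°, λ = atan2(p_y, p_x) ≈ 141.23°.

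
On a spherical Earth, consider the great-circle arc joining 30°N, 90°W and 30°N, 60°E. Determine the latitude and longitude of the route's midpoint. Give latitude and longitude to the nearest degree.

≈ 66°N, 15°W

The haversine formula gives a central angle δ ≈ 1.982 rad (113.5°) between the endpoints.
Interpolate at f = 1/2 with slerp weights a = sin((1−f)δ)/sin δ ≈ 0.913, b = sin(fδ)/sin δ ≈ 0.913.
p = a·p₁ + b·p₂ ≈ (0.395, -0.106, 0.913); φ = arcsin(p_z) ≈ 65.85°, λ = atan2(p_y, p_x) ≈ -15.00°.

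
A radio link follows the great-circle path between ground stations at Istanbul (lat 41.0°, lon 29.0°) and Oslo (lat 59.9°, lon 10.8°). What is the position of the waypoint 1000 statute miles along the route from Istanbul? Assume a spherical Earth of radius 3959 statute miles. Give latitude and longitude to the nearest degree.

≈ lat 54°, lon 19°

The haversine formula gives a central angle δ ≈ 0.384 rad (22.0°) between the endpoints. The total great-circle distance is δ·R ≈ 0.384 × 3959 ≈ 1521 mi, so the target fraction is f = 1000/1521 ≈ 0.658.
Interpolate at f ≈ 0.658 with slerp weights a = sin((1−f)δ)/sin δ ≈ 0.350, b = sin(fδ)/sin δ ≈ 0.667.
p = a·p₁ + b·p₂ ≈ (0.560, 0.191, 0.807); φ = arcsin(p_z) ≈ 53.76°, λ = atan2(p_y, p_x) ≈ 18.82°.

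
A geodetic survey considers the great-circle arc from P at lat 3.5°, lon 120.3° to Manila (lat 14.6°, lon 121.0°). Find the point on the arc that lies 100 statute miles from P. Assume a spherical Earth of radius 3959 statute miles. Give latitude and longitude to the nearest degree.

From cos δ = sin φ₁ sin φ₂ + cos φ₁ cos φ₂ cos Δλ, the central angle is δ ≈ 0.194 rad (11.1°). The total great-circle distance is δ·R ≈ 0.194 × 3959 ≈ 768 mi, so the target fraction is f = 100/768 ≈ 0.130.
Interpolate at f ≈ 0.130 with slerp weights a = sin((1−f)δ)/sin δ ≈ 0.871, b = sin(fδ)/sin δ ≈ 0.131.
p = a·p₁ + b·p₂ ≈ (-0.504, 0.859, 0.086); φ = arcsin(p_z) ≈ 4.94°, λ = atan2(p_y, p_x) ≈ 120.39°.

≈ lat 5°, lon 120°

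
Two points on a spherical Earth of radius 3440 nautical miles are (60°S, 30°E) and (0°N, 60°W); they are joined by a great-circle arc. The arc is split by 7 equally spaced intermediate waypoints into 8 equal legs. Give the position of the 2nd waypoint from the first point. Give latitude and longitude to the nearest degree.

Write both endpoints as unit vectors p₁, p₂ with components (cos φ cos λ, cos φ sin λ, sin φ).
The central angle between the endpoints is δ = arccos(p₁·p₂) ≈ 1.571 rad (90.0°).
Interpolate at f = 2/8 with slerp weights a = sin((1−f)δ)/sin δ ≈ 0.924, b = sin(fδ)/sin δ ≈ 0.383.
p = a·p₁ + b·p₂ ≈ (0.591, -0.100, -0.800); φ = arcsin(p_z) ≈ -53.14°, λ = atan2(p_y, p_x) ≈ -9.64°.

≈ (53°S, 10°W)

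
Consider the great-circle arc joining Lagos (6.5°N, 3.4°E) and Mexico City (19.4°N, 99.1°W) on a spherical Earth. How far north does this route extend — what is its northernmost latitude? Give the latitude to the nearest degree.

The great circle lies in the plane with unit normal n̂ = (p₁ × p₂)/|p₁ × p₂|.
Here n̂_z ≈ -0.928; the vertex latitude is φ_max = arccos|n̂_z| ≈ 21.9°.
Check via Clairaut: cos φ_max = |cos φ₁| · sin C = cos(6.5°)·sin(69.0°) ≈ 0.928, again giving ≈ 21.9°.

≈ 22°N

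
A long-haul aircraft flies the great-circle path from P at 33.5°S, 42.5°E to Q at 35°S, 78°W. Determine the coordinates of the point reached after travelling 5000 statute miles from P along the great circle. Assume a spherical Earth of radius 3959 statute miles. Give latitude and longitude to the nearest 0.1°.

≈ 46.9°S, 57.6°W

Write both endpoints as unit vectors p₁, p₂ with components (cos φ cos λ, cos φ sin λ, sin φ).
The central angle between the endpoints is δ = arccos(p₁·p₂) ≈ 1.601 rad (91.7°). The total great-circle distance is δ·R ≈ 1.601 × 3959 ≈ 6338 mi, so the target fraction is f = 5000/6338 ≈ 0.789.
Interpolate at f ≈ 0.789 with slerp weights a = sin((1−f)δ)/sin δ ≈ 0.332, b = sin(fδ)/sin δ ≈ 0.953.
p = a·p₁ + b·p₂ ≈ (0.366, -0.577, -0.730); φ = arcsin(p_z) ≈ -46.88°, λ = atan2(p_y, p_x) ≈ -57.59°.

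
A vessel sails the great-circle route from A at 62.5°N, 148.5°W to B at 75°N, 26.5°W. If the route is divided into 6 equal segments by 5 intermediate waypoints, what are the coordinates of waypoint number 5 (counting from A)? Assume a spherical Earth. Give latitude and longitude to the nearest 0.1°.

Convert each endpoint to a unit vector on the sphere (x = cos φ cos λ, y = cos φ sin λ, z = sin φ).
The central angle between the endpoints is δ = arccos(p₁·p₂) ≈ 0.654 rad (37.5°).
Interpolate at f = 5/6 with slerp weights a = sin((1−f)δ)/sin δ ≈ 0.179, b = sin(fδ)/sin δ ≈ 0.852.
p = a·p₁ + b·p₂ ≈ (0.127, -0.142, 0.982); φ = arcsin(p_z) ≈ 79.04°, λ = atan2(p_y, p_x) ≈ -48.11°.

≈ 79.0°N, 48.1°W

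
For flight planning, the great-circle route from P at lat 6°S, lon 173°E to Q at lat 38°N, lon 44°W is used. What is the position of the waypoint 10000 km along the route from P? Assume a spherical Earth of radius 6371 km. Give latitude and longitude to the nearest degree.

≈ lat 49°N, lon 104°W

The haversine formula gives a central angle δ ≈ 2.333 rad (133.6°) between the endpoints. The total great-circle distance is δ·R ≈ 2.333 × 6371 ≈ 14861 km, so the target fraction is f = 10000/14861 ≈ 0.673.
Interpolate at f ≈ 0.673 with slerp weights a = sin((1−f)δ)/sin δ ≈ 0.955, b = sin(fδ)/sin δ ≈ 1.382.
p = a·p₁ + b·p₂ ≈ (-0.159, -0.641, 0.751); φ = arcsin(p_z) ≈ 48.68°, λ = atan2(p_y, p_x) ≈ -103.97°.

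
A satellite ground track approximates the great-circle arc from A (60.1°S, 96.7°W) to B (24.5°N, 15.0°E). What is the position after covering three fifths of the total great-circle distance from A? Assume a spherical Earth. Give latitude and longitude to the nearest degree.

≈ (17°S, 10°W)

From cos δ = sin φ₁ sin φ₂ + cos φ₁ cos φ₂ cos Δλ, the central angle is δ ≈ 2.126 rad (121.8°).
Interpolate at f = 3/5 with slerp weights a = sin((1−f)δ)/sin δ ≈ 0.884, b = sin(fδ)/sin δ ≈ 1.126.
p = a·p₁ + b·p₂ ≈ (0.938, -0.173, -0.300); φ = arcsin(p_z) ≈ -17.45°, λ = atan2(p_y, p_x) ≈ -10.43°.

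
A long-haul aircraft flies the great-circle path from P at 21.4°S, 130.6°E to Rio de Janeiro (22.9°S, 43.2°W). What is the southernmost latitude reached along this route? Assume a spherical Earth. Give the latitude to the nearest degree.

≈ 82°S

The great circle lies in the plane with unit normal n̂ = (p₁ × p₂)/|p₁ × p₂|.
Here n̂_z ≈ -0.132; the vertex latitude is φ_max = arccos|n̂_z| ≈ 82.4°.
Check via Clairaut: cos φ_max = |cos φ₁| · sin C = cos(21.4°)·sin(171.9°) ≈ 0.132, again giving ≈ 82.4°.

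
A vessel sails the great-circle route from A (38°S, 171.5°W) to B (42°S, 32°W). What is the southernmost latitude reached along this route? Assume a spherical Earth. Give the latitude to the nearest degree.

≈ 68°S

The great circle lies in the plane with unit normal n̂ = (p₁ × p₂)/|p₁ × p₂|.
Here n̂_z ≈ +0.381; the vertex latitude is φ_max = arccos|n̂_z| ≈ 67.6°.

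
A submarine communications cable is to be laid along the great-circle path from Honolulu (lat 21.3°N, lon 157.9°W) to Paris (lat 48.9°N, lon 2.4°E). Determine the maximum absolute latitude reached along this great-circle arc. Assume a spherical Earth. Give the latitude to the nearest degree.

The great circle lies in the plane with unit normal n̂ = (p₁ × p₂)/|p₁ × p₂|.
Here n̂_z ≈ +0.217; the vertex latitude is φ_max = arccos|n̂_z| ≈ 77.5°.

≈ 77°N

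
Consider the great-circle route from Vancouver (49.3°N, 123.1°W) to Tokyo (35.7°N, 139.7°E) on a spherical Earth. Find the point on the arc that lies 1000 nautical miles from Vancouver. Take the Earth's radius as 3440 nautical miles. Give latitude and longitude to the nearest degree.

≈ 55°N, 149°W

Convert each endpoint to a unit vector on the sphere (x = cos φ cos λ, y = cos φ sin λ, z = sin φ).
The central angle between the endpoints is δ = arccos(p₁·p₂) ≈ 1.185 rad (67.9°). The total great-circle distance is δ·R ≈ 1.185 × 3440 ≈ 4077 nmi, so the target fraction is f = 1000/4077 ≈ 0.245.
Interpolate at f ≈ 0.245 with slerp weights a = sin((1−f)δ)/sin δ ≈ 0.842, b = sin(fδ)/sin δ ≈ 0.309.
p = a·p₁ + b·p₂ ≈ (-0.491, -0.297, 0.819); φ = arcsin(p_z) ≈ 54.95°, λ = atan2(p_y, p_x) ≈ -148.82°.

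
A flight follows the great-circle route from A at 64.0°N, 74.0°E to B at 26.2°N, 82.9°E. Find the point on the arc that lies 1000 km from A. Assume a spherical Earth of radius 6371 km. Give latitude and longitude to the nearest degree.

≈ 55°N, 78°E

Convert each endpoint to a unit vector on the sphere (x = cos φ cos λ, y = cos φ sin λ, z = sin φ).
The central angle between the endpoints is δ = arccos(p₁·p₂) ≈ 0.667 rad (38.2°). The total great-circle distance is δ·R ≈ 0.667 × 6371 ≈ 4252 km, so the target fraction is f = 1000/4252 ≈ 0.235.
Interpolate at f ≈ 0.235 with slerp weights a = sin((1−f)δ)/sin δ ≈ 0.789, b = sin(fδ)/sin δ ≈ 0.253.
p = a·p₁ + b·p₂ ≈ (0.123, 0.557, 0.821); φ = arcsin(p_z) ≈ 55.18°, λ = atan2(p_y, p_x) ≈ 77.52°.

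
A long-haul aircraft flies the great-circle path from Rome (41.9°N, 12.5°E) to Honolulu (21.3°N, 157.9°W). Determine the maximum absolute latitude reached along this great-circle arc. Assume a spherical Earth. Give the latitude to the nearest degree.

≈ 83°N

The great circle lies in the plane with unit normal n̂ = (p₁ × p₂)/|p₁ × p₂|.
Here n̂_z ≈ -0.129; the vertex latitude is φ_max = arccos|n̂_z| ≈ 82.6°.
Check via Clairaut: cos φ_max = |cos φ₁| · sin C = cos(41.9°)·sin(10.0°) ≈ 0.129, again giving ≈ 82.6°.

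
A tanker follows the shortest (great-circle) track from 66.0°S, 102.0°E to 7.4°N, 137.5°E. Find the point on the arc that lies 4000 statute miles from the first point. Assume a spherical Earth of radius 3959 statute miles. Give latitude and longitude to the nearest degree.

Convert each endpoint to a unit vector on the sphere (x = cos φ cos λ, y = cos φ sin λ, z = sin φ).
The central angle between the endpoints is δ = arccos(p₁·p₂) ≈ 1.358 rad (77.8°). The total great-circle distance is δ·R ≈ 1.358 × 3959 ≈ 5378 mi, so the target fraction is f = 4000/5378 ≈ 0.744.
Interpolate at f ≈ 0.744 with slerp weights a = sin((1−f)δ)/sin δ ≈ 0.349, b = sin(fδ)/sin δ ≈ 0.866.
p = a·p₁ + b·p₂ ≈ (-0.663, 0.719, -0.207); φ = arcsin(p_z) ≈ -11.96°, λ = atan2(p_y, p_x) ≈ 132.67°.

≈ 12°S, 133°E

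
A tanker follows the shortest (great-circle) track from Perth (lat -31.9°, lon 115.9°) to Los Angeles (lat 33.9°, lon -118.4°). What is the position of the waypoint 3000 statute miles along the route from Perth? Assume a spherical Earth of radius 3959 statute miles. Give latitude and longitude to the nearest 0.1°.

From cos δ = sin φ₁ sin φ₂ + cos φ₁ cos φ₂ cos Δλ, the central angle is δ ≈ 2.355 rad (134.9°). The total great-circle distance is δ·R ≈ 2.355 × 3959 ≈ 9322 mi, so the target fraction is f = 3000/9322 ≈ 0.322.
Interpolate at f ≈ 0.322 with slerp weights a = sin((1−f)δ)/sin δ ≈ 1.411, b = sin(fδ)/sin δ ≈ 0.970.
p = a·p₁ + b·p₂ ≈ (-0.906, 0.369, -0.205); φ = arcsin(p_z) ≈ -11.81°, λ = atan2(p_y, p_x) ≈ 157.83°.

≈ lat -11.8°, lon 157.8°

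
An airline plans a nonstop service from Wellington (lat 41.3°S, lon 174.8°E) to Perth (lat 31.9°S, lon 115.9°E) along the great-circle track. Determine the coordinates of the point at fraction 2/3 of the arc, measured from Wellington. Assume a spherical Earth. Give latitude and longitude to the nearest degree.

Write both endpoints as unit vectors p₁, p₂ with components (cos φ cos λ, cos φ sin λ, sin φ).
The central angle between the endpoints is δ = arccos(p₁·p₂) ≈ 0.825 rad (47.3°).
Interpolate at f = 2/3 with slerp weights a = sin((1−f)δ)/sin δ ≈ 0.370, b = sin(fδ)/sin δ ≈ 0.712.
p = a·p₁ + b·p₂ ≈ (-0.541, 0.569, -0.620); φ = arcsin(p_z) ≈ -38.32°, λ = atan2(p_y, p_x) ≈ 133.55°.

≈ lat 38°S, lon 134°E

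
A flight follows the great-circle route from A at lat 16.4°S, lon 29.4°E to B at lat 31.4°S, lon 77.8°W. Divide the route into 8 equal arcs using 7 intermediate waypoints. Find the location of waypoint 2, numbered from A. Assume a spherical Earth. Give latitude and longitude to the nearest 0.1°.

Write both endpoints as unit vectors p₁, p₂ with components (cos φ cos λ, cos φ sin λ, sin φ).
The central angle between the endpoints is δ = arccos(p₁·p₂) ≈ 1.666 rad (95.5°).
Interpolate at f = 2/8 with slerp weights a = sin((1−f)δ)/sin δ ≈ 0.953, b = sin(fδ)/sin δ ≈ 0.406.
p = a·p₁ + b·p₂ ≈ (0.870, 0.110, -0.481); φ = arcsin(p_z) ≈ -28.74°, λ = atan2(p_y, p_x) ≈ 7.19°.

≈ lat 28.7°S, lon 7.2°E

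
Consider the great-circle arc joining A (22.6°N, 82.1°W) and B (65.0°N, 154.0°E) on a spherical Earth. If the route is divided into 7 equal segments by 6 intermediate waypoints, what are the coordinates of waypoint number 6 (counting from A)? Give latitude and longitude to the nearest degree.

Convert each endpoint to a unit vector on the sphere (x = cos φ cos λ, y = cos φ sin λ, z = sin φ).
The central angle between the endpoints is δ = arccos(p₁·p₂) ≈ 1.440 rad (82.5°).
Interpolate at f = 6/7 with slerp weights a = sin((1−f)δ)/sin δ ≈ 0.206, b = sin(fδ)/sin δ ≈ 0.952.
p = a·p₁ + b·p₂ ≈ (-0.335, -0.012, 0.942); φ = arcsin(p_z) ≈ 70.39°, λ = atan2(p_y, p_x) ≈ -177.95°.

≈ (70°N, 178°W)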